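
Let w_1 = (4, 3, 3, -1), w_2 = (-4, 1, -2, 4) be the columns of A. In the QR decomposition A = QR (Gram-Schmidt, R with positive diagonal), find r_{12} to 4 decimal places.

r_{12} = -3.8877

e_1 = w_1/‖w_1‖ = (4, 3, 3, -1)/5.9161 = (0.6761, 0.5071, 0.5071, -0.1690).
r_{12} = e_1·w_2 = -3.8877.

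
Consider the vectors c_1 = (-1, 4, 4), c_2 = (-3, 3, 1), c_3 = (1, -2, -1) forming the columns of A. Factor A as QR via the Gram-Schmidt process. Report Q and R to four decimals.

c_1 = (-1, 4, 4); ‖c_1‖ = 5.7446, so q_1 = (-0.1741, 0.6963, 0.6963).
q_1·c_2 = (-0.1741)·(-3) + 0.6963·3 + 0.6963·1 = 3.3075.
u_2 = c_2 − 3.3075·q_1 = (-2.4242, 0.6970, -1.3030).
‖u_2‖ = 2.8391, so q_2 = (-0.8539, 0.2455, -0.4590).
q_1·c_3 = (-0.1741)·1 + 0.6963·(-2) + 0.6963·(-1) = -2.2630; q_2·c_3 = (-0.8539)·1 + 0.2455·(-2) + (-0.4590)·(-1) = -0.8859.
u_3 = c_3 + 2.2630·q_1 + 0.8859·q_2 = (-0.1504, -0.2068, 0.1692).
‖u_3‖ = 0.3066, so q_3 = (-0.4905, -0.6745, 0.5518).

Q = [[-0.1741, -0.8539, -0.4905], [0.6963, 0.2455, -0.6745], [0.6963, -0.4590, 0.5518]], R = [[5.7446, 3.3075, -2.2630], [0.0000, 2.8391, -0.8859], [0.0000, 0.0000, 0.3066]]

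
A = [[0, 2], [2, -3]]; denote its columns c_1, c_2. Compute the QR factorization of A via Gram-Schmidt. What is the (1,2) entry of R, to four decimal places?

c_1 = (0, 2); ‖c_1‖ = 2.0000, so q_1 = (0.0000, 1.0000).
r_{12} = q_1·c_2 = -3.0000.

r_{12} = -3.0000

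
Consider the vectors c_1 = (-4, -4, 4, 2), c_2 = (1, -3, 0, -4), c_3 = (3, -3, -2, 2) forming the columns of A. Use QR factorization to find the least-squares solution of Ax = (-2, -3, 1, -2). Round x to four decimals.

c_1 = (-4, -4, 4, 2); ‖c_1‖ = 7.2111, so e_1 = (-0.5547, -0.5547, 0.5547, 0.2774).
e_1·c_2 = (-0.5547)·1 + (-0.5547)·(-3) + 0.5547·0 + 0.2774·(-4) = 0.0000.
u_2 = c_2 + 0.0000·e_1 = (1.0000, -3.0000, 0.0000, -4.0000).
‖u_2‖ = 5.0990, so e_2 = (0.1961, -0.5883, 0.0000, -0.7845).
e_1·c_3 = (-0.5547)·3 + (-0.5547)·(-3) + 0.5547·(-2) + 0.2774·2 = -0.5547; e_2·c_3 = 0.1961·3 + (-0.5883)·(-3) + 0.0000·(-2) + (-0.7845)·2 = 0.7845.
u_3 = c_3 + 0.5547·e_1 − 0.7845·e_2 = (2.5385, -2.8462, -1.6923, 2.7692).
‖u_3‖ = 5.0077, so e_3 = (0.5069, -0.5684, -0.3379, 0.5530).
Qᵀb = (2.7735, 2.9417, -0.7527).
Back-substitute: x_3 = -0.7527/5.0077 = -0.1503.
x_2 = (2.9417 − 0.7845·(-0.1503))/5.0990 = 0.6000.
x_1 = (2.7735 + 0.0000·0.6000 + 0.5547·(-0.1503))/7.2111 = 0.3731.

x = (0.3731, 0.6000, -0.1503)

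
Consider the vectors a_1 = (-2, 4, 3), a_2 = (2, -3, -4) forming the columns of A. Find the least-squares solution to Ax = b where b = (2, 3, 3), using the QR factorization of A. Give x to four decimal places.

x = (0.2982, -0.2982)

a_1 = (-2, 4, 3); ‖a_1‖ = 5.3852, so e_1 = (-0.3714, 0.7428, 0.5571).
e_1·a_2 = (-0.3714)·2 + 0.7428·(-3) + 0.5571·(-4) = -5.1995.
u_2 = a_2 + 5.1995·e_1 = (0.0690, 0.8621, -1.1034).
‖u_2‖ = 1.4020, so e_2 = (0.0492, 0.6149, -0.7871).
Qᵀb = (3.1568, -0.4181).
Back-substitute: x_2 = -0.4181/1.4020 = -0.2982.
x_1 = (3.1568 + 5.1995·(-0.2982))/5.3852 = 0.2982.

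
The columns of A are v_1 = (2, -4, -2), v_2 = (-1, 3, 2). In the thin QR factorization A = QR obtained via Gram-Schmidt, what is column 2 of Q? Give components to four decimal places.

q_1 = v_1/‖v_1‖ = (2, -4, -2)/4.8990 = (0.4082, -0.8165, -0.4082).
r_{12} = q_1·v_2 = -3.6742.
u_2 = v_2 + 3.6742·q_1 = (0.5000, 0.0000, 0.5000).
‖u_2‖ = 0.7071, so q_2 = (0.7071, 0.0000, 0.7071).

q_2 = (0.7071, 0.0000, 0.7071)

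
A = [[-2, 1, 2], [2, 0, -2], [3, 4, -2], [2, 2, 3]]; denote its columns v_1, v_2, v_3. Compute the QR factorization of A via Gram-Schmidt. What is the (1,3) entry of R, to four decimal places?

r_{13} = -1.7457

v_1 = (-2, 2, 3, 2); ‖v_1‖ = 4.5826, so q_1 = (-0.4364, 0.4364, 0.6547, 0.4364).
r_{13} = q_1·v_3 = -1.7457.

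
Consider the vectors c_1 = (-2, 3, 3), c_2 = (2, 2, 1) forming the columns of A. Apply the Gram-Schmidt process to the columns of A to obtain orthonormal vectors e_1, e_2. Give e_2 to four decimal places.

c_1 = (-2, 3, 3); ‖c_1‖ = 4.6904, so e_1 = (-0.4264, 0.6396, 0.6396).
e_1·c_2 = (-0.4264)·2 + 0.6396·2 + 0.6396·1 = 1.0660.
u_2 = c_2 − 1.0660·e_1 = (2.4545, 1.3182, 0.3182).
‖u_2‖ = 2.8042, so e_2 = (0.8753, 0.4701, 0.1135).

e_2 = (0.8753, 0.4701, 0.1135)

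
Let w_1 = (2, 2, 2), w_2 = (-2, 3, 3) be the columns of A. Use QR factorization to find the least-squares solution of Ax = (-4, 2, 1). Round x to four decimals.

e_1 = w_1/‖w_1‖ = (2, 2, 2)/3.4641 = (0.5774, 0.5774, 0.5774).
r_{12} = e_1·w_2 = 2.3094.
u_2 = w_2 − 2.3094·e_1 = (-3.3333, 1.6667, 1.6667).
‖u_2‖ = 4.0825, so e_2 = (-0.8165, 0.4082, 0.4082).
Qᵀb = (-0.5774, 4.4907).
Back-substitute: x_2 = 4.4907/4.0825 = 1.1000.
x_1 = (-0.5774 − 2.3094·1.1000)/3.4641 = -0.9000.

x = (-0.9000, 1.1000)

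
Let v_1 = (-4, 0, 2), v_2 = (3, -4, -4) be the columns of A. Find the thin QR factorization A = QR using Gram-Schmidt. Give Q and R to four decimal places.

Q = [[-0.8944, -0.2182], [0.0000, -0.8729], [0.4472, -0.4364]], R = [[4.4721, -4.4721], [0.0000, 4.5826]]

q_1 = v_1/‖v_1‖ = (-4, 0, 2)/4.4721 = (-0.8944, 0.0000, 0.4472).
r_{12} = q_1·v_2 = -4.4721.
u_2 = v_2 + 4.4721·q_1 = (-1.0000, -4.0000, -2.0000).
‖u_2‖ = 4.5826, so q_2 = (-0.2182, -0.8729, -0.4364).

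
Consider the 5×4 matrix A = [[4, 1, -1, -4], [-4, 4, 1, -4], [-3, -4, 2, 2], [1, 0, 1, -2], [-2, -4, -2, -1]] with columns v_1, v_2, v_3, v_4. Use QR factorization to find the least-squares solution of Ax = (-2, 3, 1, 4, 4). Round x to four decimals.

x = (-0.5562, -0.4817, 0.2129, -0.7256)

v_1 = (4, -4, -3, 1, -2); ‖v_1‖ = 6.7823, so q_1 = (0.5898, -0.5898, -0.4423, 0.1474, -0.2949).
q_1·v_2 = 0.5898·1 + (-0.5898)·4 + (-0.4423)·(-4) + 0.1474·0 + (-0.2949)·(-4) = 1.1795.
u_2 = v_2 − 1.1795·q_1 = (0.3043, 4.6957, -3.4783, -0.1739, -3.6522).
‖u_2‖ = 6.8999, so q_2 = (0.0441, 0.6805, -0.5041, -0.0252, -0.5293).
q_1·v_3 = 0.5898·(-1) + (-0.5898)·1 + (-0.4423)·2 + 0.1474·1 + (-0.2949)·(-2) = -1.3270; q_2·v_3 = 0.0441·(-1) + 0.6805·1 + (-0.5041)·2 + (-0.0252)·1 + (-0.5293)·(-2) = 0.6616.
u_3 = v_3 + 1.3270·q_1 − 0.6616·q_2 = (-0.2466, -0.2329, 1.7466, 1.2123, -2.0411).
‖u_3‖ = 2.9667, so q_3 = (-0.0831, -0.0785, 0.5887, 0.4086, -0.6880).
q_1·v_4 = 0.5898·(-4) + (-0.5898)·(-4) + (-0.4423)·2 + 0.1474·(-2) + (-0.2949)·(-1) = -0.8847; q_2·v_4 = 0.0441·(-4) + 0.6805·(-4) + (-0.5041)·2 + (-0.0252)·(-2) + (-0.5293)·(-1) = -3.3271; q_3·v_4 = (-0.0831)·(-4) + (-0.0785)·(-4) + 0.5887·2 + 0.4086·(-2) + (-0.6880)·(-1) = 1.6946.
u_4 = v_4 + 0.8847·q_1 + 3.3271·q_2 − 1.6946·q_3 = (-3.1907, -2.1245, -1.0661, -2.6459, -1.8560).
‖u_4‖ = 5.1260, so q_4 = (-0.6224, -0.4145, -0.2080, -0.5162, -0.3621).
Qᵀb = (-3.9809, -0.7688, -0.5980, -3.7195).
Back-substitute: x_4 = -3.7195/5.1260 = -0.7256.
x_3 = (-0.5980 − 1.6946·(-0.7256))/2.9667 = 0.2129.
x_2 = (-0.7688 − 0.6616·0.2129 + 3.3271·(-0.7256))/6.8999 = -0.4817.
x_1 = (-3.9809 − 1.1795·(-0.4817) + 1.3270·0.2129 + 0.8847·(-0.7256))/6.7823 = -0.5562.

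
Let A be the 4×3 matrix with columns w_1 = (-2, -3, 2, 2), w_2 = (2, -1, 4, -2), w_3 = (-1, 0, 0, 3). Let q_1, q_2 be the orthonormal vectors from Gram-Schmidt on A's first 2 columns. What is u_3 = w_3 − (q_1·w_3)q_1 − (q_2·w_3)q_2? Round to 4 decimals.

u_3 = (0.6124, 0.9302, 0.6202, 1.3876)

q_1 = w_1/‖w_1‖ = (-2, -3, 2, 2)/4.5826 = (-0.4364, -0.6547, 0.4364, 0.4364).
r_{12} = q_1·w_2 = 0.6547.
u_2 = w_2 − 0.6547·q_1 = (2.2857, -0.5714, 3.7143, -2.2857).
‖u_2‖ = 4.9570, so q_2 = (0.4611, -0.1153, 0.7493, -0.4611).
r_{13} = q_1·w_3 = 1.7457; r_{23} = q_2·w_3 = -1.8444.
u_3 = w_3 − 1.7457·q_1 + 1.8444·q_2 = (0.6124, 0.9302, 0.6202, 1.3876).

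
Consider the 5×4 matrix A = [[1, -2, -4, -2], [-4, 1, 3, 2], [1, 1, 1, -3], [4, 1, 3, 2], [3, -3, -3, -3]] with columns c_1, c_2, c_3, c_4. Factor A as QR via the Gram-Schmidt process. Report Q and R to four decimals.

Q = [[0.1525, -0.4780, -0.3518, 0.1101], [-0.6100, 0.0189, 0.6376, -0.1651], [0.1525, 0.3333, -0.2272, -0.8808], [0.6100, 0.5220, 0.4031, 0.2752], [0.4575, -0.6226, 0.5057, -0.3303]], R = [[6.5574, -1.5250, -1.8300, -2.1350], [0.0000, 3.6979, 5.7355, 2.9055], [0.0000, 0.0000, 2.7848, 1.9494], [0.0000, 0.0000, 0.0000, 3.6332]]

e_1 = c_1/‖c_1‖ = (1, -4, 1, 4, 3)/6.5574 = (0.1525, -0.6100, 0.1525, 0.6100, 0.4575).
r_{12} = e_1·c_2 = -1.5250.
u_2 = c_2 + 1.5250·e_1 = (-1.7674, 0.0698, 1.2326, 1.9302, -2.3023).
‖u_2‖ = 3.6979, so e_2 = (-0.4780, 0.0189, 0.3333, 0.5220, -0.6226).
r_{13} = e_1·c_3 = -1.8300; r_{23} = e_2·c_3 = 5.7355.
u_3 = c_3 + 1.8300·e_1 − 5.7355·e_2 = (-0.9796, 1.7755, -0.6327, 1.1224, 1.4082).
‖u_3‖ = 2.7848, so e_3 = (-0.3518, 0.6376, -0.2272, 0.4031, 0.5057).
r_{14} = e_1·c_4 = -2.1350; r_{24} = e_2·c_4 = 2.9055; r_{34} = e_3·c_4 = 1.9494.
u_4 = c_4 + 2.1350·e_1 − 2.9055·e_2 − 1.9494·e_3 = (0.4000, -0.6000, -3.2000, 1.0000, -1.2000).
‖u_4‖ = 3.6332, so e_4 = (0.1101, -0.1651, -0.8808, 0.2752, -0.3303).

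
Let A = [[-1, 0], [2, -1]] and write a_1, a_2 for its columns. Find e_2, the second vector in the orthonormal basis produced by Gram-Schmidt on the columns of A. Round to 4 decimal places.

a_1 = (-1, 2); ‖a_1‖ = 2.2361, so e_1 = (-0.4472, 0.8944).
e_1·a_2 = (-0.4472)·0 + 0.8944·(-1) = -0.8944.
u_2 = a_2 + 0.8944·e_1 = (-0.4000, -0.2000).
‖u_2‖ = 0.4472, so e_2 = (-0.8944, -0.4472).

e_2 = (-0.8944, -0.4472)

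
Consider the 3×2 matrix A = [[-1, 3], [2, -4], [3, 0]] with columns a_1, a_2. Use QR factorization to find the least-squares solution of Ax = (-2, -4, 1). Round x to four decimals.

x = (0.1528, 0.4672)

e_1 = a_1/‖a_1‖ = (-1, 2, 3)/3.7417 = (-0.2673, 0.5345, 0.8018).
r_{12} = e_1·a_2 = -2.9399.
u_2 = a_2 + 2.9399·e_1 = (2.2143, -2.4286, 2.3571).
‖u_2‖ = 4.0444, so e_2 = (0.5475, -0.6005, 0.5828).
Qᵀb = (-0.8018, 1.8897).
Back-substitute: x_2 = 1.8897/4.0444 = 0.4672.
x_1 = (-0.8018 + 2.9399·0.4672)/3.7417 = 0.1528.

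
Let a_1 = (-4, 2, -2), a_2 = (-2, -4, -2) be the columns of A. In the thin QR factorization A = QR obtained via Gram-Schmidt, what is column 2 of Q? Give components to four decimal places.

a_1 = (-4, 2, -2); ‖a_1‖ = 4.8990, so e_1 = (-0.8165, 0.4082, -0.4082).
e_1·a_2 = (-0.8165)·(-2) + 0.4082·(-4) + (-0.4082)·(-2) = 0.8165.
u_2 = a_2 − 0.8165·e_1 = (-1.3333, -4.3333, -1.6667).
‖u_2‖ = 4.8305, so e_2 = (-0.2760, -0.8971, -0.3450).

e_2 = (-0.2760, -0.8971, -0.3450)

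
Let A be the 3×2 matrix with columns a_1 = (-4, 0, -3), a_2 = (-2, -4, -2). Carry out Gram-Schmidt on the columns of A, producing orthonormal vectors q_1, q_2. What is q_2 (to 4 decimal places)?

q_2 = (0.0597, -0.9950, -0.0796)

q_1 = a_1/‖a_1‖ = (-4, 0, -3)/5.0000 = (-0.8000, 0.0000, -0.6000).
r_{12} = q_1·a_2 = 2.8000.
u_2 = a_2 − 2.8000·q_1 = (0.2400, -4.0000, -0.3200).
‖u_2‖ = 4.0200, so q_2 = (0.0597, -0.9950, -0.0796).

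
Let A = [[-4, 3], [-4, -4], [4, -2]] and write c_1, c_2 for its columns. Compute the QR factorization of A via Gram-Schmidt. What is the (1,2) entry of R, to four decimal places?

r_{12} = -0.5774

c_1 = (-4, -4, 4); ‖c_1‖ = 6.9282, so e_1 = (-0.5774, -0.5774, 0.5774).
r_{12} = e_1·c_2 = -0.5774.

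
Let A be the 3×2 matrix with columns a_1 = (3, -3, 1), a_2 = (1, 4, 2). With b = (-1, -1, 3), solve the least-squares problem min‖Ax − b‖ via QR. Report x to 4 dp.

q_1 = a_1/‖a_1‖ = (3, -3, 1)/4.3589 = (0.6882, -0.6882, 0.2294).
r_{12} = q_1·a_2 = -1.6059.
u_2 = a_2 + 1.6059·q_1 = (2.1053, 2.8947, 2.3684).
‖u_2‖ = 4.2920, so q_2 = (0.4905, 0.6745, 0.5518).
Qᵀb = (0.6882, 0.4905).
Back-substitute: x_2 = 0.4905/4.2920 = 0.1143.
x_1 = (0.6882 + 1.6059·0.1143)/4.3589 = 0.2000.

x = (0.2000, 0.1143)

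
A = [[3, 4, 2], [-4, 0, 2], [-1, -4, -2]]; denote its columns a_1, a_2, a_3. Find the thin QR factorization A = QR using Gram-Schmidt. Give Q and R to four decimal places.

Q = [[0.5883, 0.4576, 0.6667], [-0.7845, 0.5230, 0.3333], [-0.1961, -0.7191, 0.6667]], R = [[5.0990, 3.1379, 0.0000], [0.0000, 4.7068, 3.3993], [0.0000, 0.0000, 0.6667]]

a_1 = (3, -4, -1); ‖a_1‖ = 5.0990, so e_1 = (0.5883, -0.7845, -0.1961).
e_1·a_2 = 0.5883·4 + (-0.7845)·0 + (-0.1961)·(-4) = 3.1379.
u_2 = a_2 − 3.1379·e_1 = (2.1538, 2.4615, -3.3846).
‖u_2‖ = 4.7068, so e_2 = (0.4576, 0.5230, -0.7191).
e_1·a_3 = 0.5883·2 + (-0.7845)·2 + (-0.1961)·(-2) = 0.0000; e_2·a_3 = 0.4576·2 + 0.5230·2 + (-0.7191)·(-2) = 3.3993.
u_3 = a_3 + 0.0000·e_1 − 3.3993·e_2 = (0.4444, 0.2222, 0.4444).
‖u_3‖ = 0.6667, so e_3 = (0.6667, 0.3333, 0.6667).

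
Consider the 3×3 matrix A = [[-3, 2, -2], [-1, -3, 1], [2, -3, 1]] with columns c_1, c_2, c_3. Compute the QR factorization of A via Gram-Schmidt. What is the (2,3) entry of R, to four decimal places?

c_1 = (-3, -1, 2); ‖c_1‖ = 3.7417, so e_1 = (-0.8018, -0.2673, 0.5345).
e_1·c_2 = (-0.8018)·2 + (-0.2673)·(-3) + 0.5345·(-3) = -2.4054.
u_2 = c_2 + 2.4054·e_1 = (0.0714, -3.6429, -1.7143).
‖u_2‖ = 4.0267, so e_2 = (0.0177, -0.9047, -0.4257).
r_{23} = e_2·c_3 = -1.3659.

r_{23} = -1.3659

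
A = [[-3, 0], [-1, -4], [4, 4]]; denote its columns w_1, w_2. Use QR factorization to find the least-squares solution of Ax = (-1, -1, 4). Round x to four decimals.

q_1 = w_1/‖w_1‖ = (-3, -1, 4)/5.0990 = (-0.5883, -0.1961, 0.7845).
r_{12} = q_1·w_2 = 3.9223.
u_2 = w_2 − 3.9223·q_1 = (2.3077, -3.2308, 0.9231).
‖u_2‖ = 4.0762, so q_2 = (0.5661, -0.7926, 0.2265).
Qᵀb = (3.9223, 1.1323).
Back-substitute: x_2 = 1.1323/4.0762 = 0.2778.
x_1 = (3.9223 − 3.9223·0.2778)/5.0990 = 0.5556.

x = (0.5556, 0.2778)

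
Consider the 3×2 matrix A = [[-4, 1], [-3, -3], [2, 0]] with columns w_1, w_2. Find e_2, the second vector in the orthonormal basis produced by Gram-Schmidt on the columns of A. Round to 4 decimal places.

e_2 = (0.5590, -0.8213, -0.1141)

e_1 = w_1/‖w_1‖ = (-4, -3, 2)/5.3852 = (-0.7428, -0.5571, 0.3714).
r_{12} = e_1·w_2 = 0.9285.
u_2 = w_2 − 0.9285·e_1 = (1.6897, -2.4828, -0.3448).
‖u_2‖ = 3.0229, so e_2 = (0.5590, -0.8213, -0.1141).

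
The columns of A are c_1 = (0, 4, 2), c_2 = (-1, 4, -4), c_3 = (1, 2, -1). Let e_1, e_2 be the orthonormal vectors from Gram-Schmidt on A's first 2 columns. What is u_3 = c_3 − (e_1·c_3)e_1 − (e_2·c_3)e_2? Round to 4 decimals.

c_1 = (0, 4, 2); ‖c_1‖ = 4.4721, so e_1 = (0.0000, 0.8944, 0.4472).
e_1·c_2 = 0.0000·(-1) + 0.8944·4 + 0.4472·(-4) = 1.7889.
u_2 = c_2 − 1.7889·e_1 = (-1.0000, 2.4000, -4.8000).
‖u_2‖ = 5.4589, so e_2 = (-0.1832, 0.4396, -0.8793).
e_1·c_3 = 0.0000·1 + 0.8944·2 + 0.4472·(-1) = 1.3416; e_2·c_3 = (-0.1832)·1 + 0.4396·2 + (-0.8793)·(-1) = 1.5754.
u_3 = c_3 − 1.3416·e_1 − 1.5754·e_2 = (1.2886, 0.1074, -0.2148).

u_3 = (1.2886, 0.1074, -0.2148)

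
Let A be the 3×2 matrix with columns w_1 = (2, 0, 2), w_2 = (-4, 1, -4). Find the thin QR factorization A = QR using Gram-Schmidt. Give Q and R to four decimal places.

Q = [[0.7071, 0.0000], [0.0000, 1.0000], [0.7071, 0.0000]], R = [[2.8284, -5.6569], [0.0000, 1.0000]]

w_1 = (2, 0, 2); ‖w_1‖ = 2.8284, so e_1 = (0.7071, 0.0000, 0.7071).
e_1·w_2 = 0.7071·(-4) + 0.0000·1 + 0.7071·(-4) = -5.6569.
u_2 = w_2 + 5.6569·e_1 = (0.0000, 1.0000, 0.0000).
‖u_2‖ = 1.0000, so e_2 = (0.0000, 1.0000, 0.0000).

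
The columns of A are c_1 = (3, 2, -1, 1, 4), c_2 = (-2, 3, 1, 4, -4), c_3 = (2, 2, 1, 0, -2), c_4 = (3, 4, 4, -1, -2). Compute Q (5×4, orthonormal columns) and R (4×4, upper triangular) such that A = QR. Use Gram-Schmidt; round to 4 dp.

c_1 = (3, 2, -1, 1, 4); ‖c_1‖ = 5.5678, so e_1 = (0.5388, 0.3592, -0.1796, 0.1796, 0.7184).
e_1·c_2 = 0.5388·(-2) + 0.3592·3 + (-0.1796)·1 + 0.1796·4 + 0.7184·(-4) = -2.3349.
u_2 = c_2 + 2.3349·e_1 = (-0.7419, 3.8387, 0.5806, 4.4194, -2.3226).
‖u_2‖ = 6.3678, so e_2 = (-0.1165, 0.6028, 0.0912, 0.6940, -0.3647).
e_1·c_3 = 0.5388·2 + 0.3592·2 + (-0.1796)·1 + 0.1796·0 + 0.7184·(-2) = 0.1796; e_2·c_3 = (-0.1165)·2 + 0.6028·2 + 0.0912·1 + 0.6940·0 + (-0.3647)·(-2) = 1.7933.
u_3 = c_3 − 0.1796·e_1 − 1.7933·e_2 = (2.1122, 0.8544, 0.8687, -1.2768, -1.4749).
‖u_3‖ = 3.1228, so e_3 = (0.6764, 0.2736, 0.2782, -0.4089, -0.4723).
e_1·c_4 = 0.5388·3 + 0.3592·4 + (-0.1796)·4 + 0.1796·(-1) + 0.7184·(-2) = 0.7184; e_2·c_4 = (-0.1165)·3 + 0.6028·4 + 0.0912·4 + 0.6940·(-1) + (-0.3647)·(-2) = 2.4620; e_3·c_4 = 0.6764·3 + 0.2736·4 + 0.2782·4 + (-0.4089)·(-1) + (-0.4723)·(-2) = 5.5898.
u_4 = c_4 − 0.7184·e_1 − 2.4620·e_2 − 5.5898·e_3 = (-0.8811, 0.7283, 2.3495, -0.5521, 1.0220).
‖u_4‖ = 2.8594, so e_4 = (-0.3081, 0.2547, 0.8217, -0.1931, 0.3574).

Q = [[0.5388, -0.1165, 0.6764, -0.3081], [0.3592, 0.6028, 0.2736, 0.2547], [-0.1796, 0.0912, 0.2782, 0.8217], [0.1796, 0.6940, -0.4089, -0.1931], [0.7184, -0.3647, -0.4723, 0.3574]], R = [[5.5678, -2.3349, 0.1796, 0.7184], [0.0000, 6.3678, 1.7933, 2.4620], [0.0000, 0.0000, 3.1228, 5.5898], [0.0000, 0.0000, 0.0000, 2.8594]]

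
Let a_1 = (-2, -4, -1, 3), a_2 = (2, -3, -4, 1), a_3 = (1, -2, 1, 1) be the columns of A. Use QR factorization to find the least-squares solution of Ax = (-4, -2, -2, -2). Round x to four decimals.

e_1 = a_1/‖a_1‖ = (-2, -4, -1, 3)/5.4772 = (-0.3651, -0.7303, -0.1826, 0.5477).
r_{12} = e_1·a_2 = 2.7386.
u_2 = a_2 − 2.7386·e_1 = (3.0000, -1.0000, -3.5000, -0.5000).
‖u_2‖ = 4.7434, so e_2 = (0.6325, -0.2108, -0.7379, -0.1054).
r_{13} = e_1·a_3 = 1.4606; r_{23} = e_2·a_3 = 0.2108.
u_3 = a_3 − 1.4606·e_1 − 0.2108·e_2 = (1.4000, -0.8889, 1.4222, 0.2222).
‖u_3‖ = 2.1960, so e_3 = (0.6375, -0.4048, 0.6477, 0.1012).
Qᵀb = (2.1909, -0.4216, -3.2383).
Back-substitute: x_3 = -3.2383/2.1960 = -1.4747.
x_2 = (-0.4216 − 0.2108·(-1.4747))/4.7434 = -0.0233.
x_1 = (2.1909 − 2.7386·(-0.0233) − 1.4606·(-1.4747))/5.4772 = 0.8049.

x = (0.8049, -0.0233, -1.4747)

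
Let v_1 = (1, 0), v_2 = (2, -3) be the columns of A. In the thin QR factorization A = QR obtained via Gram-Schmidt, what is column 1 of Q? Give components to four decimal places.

v_1 = (1, 0); ‖v_1‖ = 1.0000, so e_1 = (1.0000, 0.0000).

e_1 = (1.0000, 0.0000)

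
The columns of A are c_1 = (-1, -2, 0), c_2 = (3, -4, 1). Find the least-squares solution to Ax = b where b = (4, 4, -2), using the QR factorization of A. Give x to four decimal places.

x = (-2.6857, 0.2857)

c_1 = (-1, -2, 0); ‖c_1‖ = 2.2361, so q_1 = (-0.4472, -0.8944, 0.0000).
q_1·c_2 = (-0.4472)·3 + (-0.8944)·(-4) + 0.0000·1 = 2.2361.
u_2 = c_2 − 2.2361·q_1 = (4.0000, -2.0000, 1.0000).
‖u_2‖ = 4.5826, so q_2 = (0.8729, -0.4364, 0.2182).
Qᵀb = (-5.3666, 1.3093).
Back-substitute: x_2 = 1.3093/4.5826 = 0.2857.
x_1 = (-5.3666 − 2.2361·0.2857)/2.2361 = -2.6857.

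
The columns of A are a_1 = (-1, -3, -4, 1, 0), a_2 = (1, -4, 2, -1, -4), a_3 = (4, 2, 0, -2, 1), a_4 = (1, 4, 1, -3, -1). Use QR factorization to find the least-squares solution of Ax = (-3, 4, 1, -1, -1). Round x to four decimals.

x = (-0.1315, -0.2938, -0.9948, 1.0899)

q_1 = a_1/‖a_1‖ = (-1, -3, -4, 1, 0)/5.1962 = (-0.1925, -0.5774, -0.7698, 0.1925, 0.0000).
r_{12} = q_1·a_2 = 0.3849.
u_2 = a_2 − 0.3849·q_1 = (1.0741, -3.7778, 2.2963, -1.0741, -4.0000).
‖u_2‖ = 6.1524, so q_2 = (0.1746, -0.6140, 0.3732, -0.1746, -0.6502).
r_{13} = q_1·a_3 = -2.3094; r_{23} = q_2·a_3 = -0.8308.
u_3 = a_3 + 2.3094·q_1 + 0.8308·q_2 = (3.7006, 0.1566, -1.4677, -1.7006, 0.4599).
‖u_3‖ = 4.3562, so q_3 = (0.8495, 0.0359, -0.3369, -0.3904, 0.1056).
r_{14} = q_1·a_4 = -3.8490; r_{24} = q_2·a_4 = -0.7344; r_{34} = q_3·a_4 = 1.7219.
u_4 = a_4 + 3.8490·q_1 + 0.7344·q_2 − 1.7219·q_3 = (-1.0753, 1.2649, -1.1087, -1.7153, -1.6593).
‖u_4‖ = 3.1114, so q_4 = (-0.3456, 0.4065, -0.3563, -0.5513, -0.5333).
Qᵀb = (-2.6943, -1.7819, -2.4569, 3.3912).
Back-substitute: x_4 = 3.3912/3.1114 = 1.0899.
x_3 = (-2.4569 − 1.7219·1.0899)/4.3562 = -0.9948.
x_2 = (-1.7819 + 0.8308·(-0.9948) + 0.7344·1.0899)/6.1524 = -0.2938.
x_1 = (-2.6943 − 0.3849·(-0.2938) + 2.3094·(-0.9948) + 3.8490·1.0899)/5.1962 = -0.1315.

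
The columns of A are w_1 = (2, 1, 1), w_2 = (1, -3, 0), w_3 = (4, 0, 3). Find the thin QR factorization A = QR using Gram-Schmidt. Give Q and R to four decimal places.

Q = [[0.8165, 0.4252, -0.3906], [0.4082, -0.9035, -0.1302], [0.4082, 0.0531, 0.9113]], R = [[2.4495, -0.4082, 4.4907], [0.0000, 3.1358, 1.8602], [0.0000, 0.0000, 1.1717]]

w_1 = (2, 1, 1); ‖w_1‖ = 2.4495, so q_1 = (0.8165, 0.4082, 0.4082).
q_1·w_2 = 0.8165·1 + 0.4082·(-3) + 0.4082·0 = -0.4082.
u_2 = w_2 + 0.4082·q_1 = (1.3333, -2.8333, 0.1667).
‖u_2‖ = 3.1358, so q_2 = (0.4252, -0.9035, 0.0531).
q_1·w_3 = 0.8165·4 + 0.4082·0 + 0.4082·3 = 4.4907; q_2·w_3 = 0.4252·4 + (-0.9035)·0 + 0.0531·3 = 1.8602.
u_3 = w_3 − 4.4907·q_1 − 1.8602·q_2 = (-0.4576, -0.1525, 1.0678).
‖u_3‖ = 1.1717, so q_3 = (-0.3906, -0.1302, 0.9113).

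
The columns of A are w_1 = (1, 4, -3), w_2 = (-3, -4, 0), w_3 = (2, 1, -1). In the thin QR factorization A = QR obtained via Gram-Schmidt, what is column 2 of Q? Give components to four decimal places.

q_1 = w_1/‖w_1‖ = (1, 4, -3)/5.0990 = (0.1961, 0.7845, -0.5883).
r_{12} = q_1·w_2 = -3.7262.
u_2 = w_2 + 3.7262·q_1 = (-2.2692, -1.0769, -2.1923).
‖u_2‖ = 3.3340, so q_2 = (-0.6806, -0.3230, -0.6576).

q_2 = (-0.6806, -0.3230, -0.6576)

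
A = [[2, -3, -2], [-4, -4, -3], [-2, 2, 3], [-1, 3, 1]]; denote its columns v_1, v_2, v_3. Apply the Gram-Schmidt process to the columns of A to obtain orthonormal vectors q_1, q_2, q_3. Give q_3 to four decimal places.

q_3 = (0.1205, -0.1682, 0.7630, -0.6124)

v_1 = (2, -4, -2, -1); ‖v_1‖ = 5.0000, so q_1 = (0.4000, -0.8000, -0.4000, -0.2000).
q_1·v_2 = 0.4000·(-3) + (-0.8000)·(-4) + (-0.4000)·2 + (-0.2000)·3 = 0.6000.
u_2 = v_2 − 0.6000·q_1 = (-3.2400, -3.5200, 2.2400, 3.1200).
‖u_2‖ = 6.1351, so q_2 = (-0.5281, -0.5737, 0.3651, 0.5085).
q_1·v_3 = 0.4000·(-2) + (-0.8000)·(-3) + (-0.4000)·3 + (-0.2000)·1 = 0.2000; q_2·v_3 = (-0.5281)·(-2) + (-0.5737)·(-3) + 0.3651·3 + 0.5085·1 = 4.3813.
u_3 = v_3 − 0.2000·q_1 − 4.3813·q_2 = (0.2338, -0.3262, 1.4803, -1.1881).
‖u_3‖ = 1.9401, so q_3 = (0.1205, -0.1682, 0.7630, -0.6124).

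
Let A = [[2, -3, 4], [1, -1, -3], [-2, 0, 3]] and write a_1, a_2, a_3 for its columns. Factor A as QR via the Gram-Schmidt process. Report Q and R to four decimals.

q_1 = a_1/‖a_1‖ = (2, 1, -2)/3.0000 = (0.6667, 0.3333, -0.6667).
r_{12} = q_1·a_2 = -2.3333.
u_2 = a_2 + 2.3333·q_1 = (-1.4444, -0.2222, -1.5556).
‖u_2‖ = 2.1344, so q_2 = (-0.6768, -0.1041, -0.7288).
r_{13} = q_1·a_3 = -0.3333; r_{23} = q_2·a_3 = -4.5811.
u_3 = a_3 + 0.3333·q_1 + 4.5811·q_2 = (1.1220, -3.3659, -0.5610).
‖u_3‖ = 3.5920, so q_3 = (0.3123, -0.9370, -0.1562).

Q = [[0.6667, -0.6768, 0.3123], [0.3333, -0.1041, -0.9370], [-0.6667, -0.7288, -0.1562]], R = [[3.0000, -2.3333, -0.3333], [0.0000, 2.1344, -4.5811], [0.0000, 0.0000, 3.5920]]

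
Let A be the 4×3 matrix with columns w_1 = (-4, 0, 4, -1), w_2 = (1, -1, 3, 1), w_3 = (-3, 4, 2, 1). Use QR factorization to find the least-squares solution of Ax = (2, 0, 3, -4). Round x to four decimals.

x = (0.3820, 0.3605, -0.3753)

e_1 = w_1/‖w_1‖ = (-4, 0, 4, -1)/5.7446 = (-0.6963, 0.0000, 0.6963, -0.1741).
r_{12} = e_1·w_2 = 1.2185.
u_2 = w_2 − 1.2185·e_1 = (1.8485, -1.0000, 2.1515, 1.2121).
‖u_2‖ = 3.2427, so e_2 = (0.5700, -0.3084, 0.6635, 0.3738).
r_{13} = e_1·w_3 = 3.3075; r_{23} = e_2·w_3 = -1.2429.
u_3 = w_3 − 3.3075·e_1 + 1.2429·e_2 = (0.0115, 3.6167, 0.5216, 2.0403).
‖u_3‖ = 4.1852, so e_3 = (0.0028, 0.8642, 0.1246, 0.4875).
Qᵀb = (1.3926, 1.6354, -1.5707).
Back-substitute: x_3 = -1.5707/4.1852 = -0.3753.
x_2 = (1.6354 + 1.2429·(-0.3753))/3.2427 = 0.3605.
x_1 = (1.3926 − 1.2185·0.3605 − 3.3075·(-0.3753))/5.7446 = 0.3820.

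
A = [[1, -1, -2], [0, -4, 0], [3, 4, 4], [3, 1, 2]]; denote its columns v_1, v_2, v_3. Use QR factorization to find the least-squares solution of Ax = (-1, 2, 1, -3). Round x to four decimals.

x = (-0.8148, -0.3148, 0.8056)

e_1 = v_1/‖v_1‖ = (1, 0, 3, 3)/4.3589 = (0.2294, 0.0000, 0.6882, 0.6882).
r_{12} = e_1·v_2 = 3.2118.
u_2 = v_2 − 3.2118·e_1 = (-1.7368, -4.0000, 1.7895, -1.2105).
‖u_2‖ = 4.8666, so e_2 = (-0.3569, -0.8219, 0.3677, -0.2487).
r_{13} = e_1·v_3 = 3.6707; r_{23} = e_2·v_3 = 1.6871.
u_3 = v_3 − 3.6707·e_1 − 1.6871·e_2 = (-2.2400, 1.3867, 0.8533, -0.1067).
‖u_3‖ = 2.7713, so e_3 = (-0.8083, 0.5004, 0.3079, -0.0385).
Qᵀb = (-1.6059, -0.1730, 2.2324).
Back-substitute: x_3 = 2.2324/2.7713 = 0.8056.
x_2 = (-0.1730 − 1.6871·0.8056)/4.8666 = -0.3148.
x_1 = (-1.6059 − 3.2118·(-0.3148) − 3.6707·0.8056)/4.3589 = -0.8148.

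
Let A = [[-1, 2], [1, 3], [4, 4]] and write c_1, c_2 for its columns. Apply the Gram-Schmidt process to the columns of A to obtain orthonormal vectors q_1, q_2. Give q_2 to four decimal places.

c_1 = (-1, 1, 4); ‖c_1‖ = 4.2426, so q_1 = (-0.2357, 0.2357, 0.9428).
q_1·c_2 = (-0.2357)·2 + 0.2357·3 + 0.9428·4 = 4.0069.
u_2 = c_2 − 4.0069·q_1 = (2.9444, 2.0556, 0.2222).
‖u_2‖ = 3.5978, so q_2 = (0.8184, 0.5713, 0.0618).

q_2 = (0.8184, 0.5713, 0.0618)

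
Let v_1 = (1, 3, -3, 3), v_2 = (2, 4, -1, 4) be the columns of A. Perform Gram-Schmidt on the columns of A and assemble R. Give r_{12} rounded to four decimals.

v_1 = (1, 3, -3, 3); ‖v_1‖ = 5.2915, so e_1 = (0.1890, 0.5669, -0.5669, 0.5669).
r_{12} = e_1·v_2 = 5.4805.

r_{12} = 5.4805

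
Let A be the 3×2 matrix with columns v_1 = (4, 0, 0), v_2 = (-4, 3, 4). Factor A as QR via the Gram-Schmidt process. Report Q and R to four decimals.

Q = [[1.0000, 0.0000], [0.0000, 0.6000], [0.0000, 0.8000]], R = [[4.0000, -4.0000], [0.0000, 5.0000]]

v_1 = (4, 0, 0); ‖v_1‖ = 4.0000, so e_1 = (1.0000, 0.0000, 0.0000).
e_1·v_2 = 1.0000·(-4) + 0.0000·3 + 0.0000·4 = -4.0000.
u_2 = v_2 + 4.0000·e_1 = (0.0000, 3.0000, 4.0000).
‖u_2‖ = 5.0000, so e_2 = (0.0000, 0.6000, 0.8000).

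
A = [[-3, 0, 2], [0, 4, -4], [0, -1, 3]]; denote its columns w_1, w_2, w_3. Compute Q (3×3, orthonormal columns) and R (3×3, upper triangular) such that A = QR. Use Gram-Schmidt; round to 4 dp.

Q = [[-1.0000, 0.0000, 0.0000], [0.0000, 0.9701, 0.2425], [0.0000, -0.2425, 0.9701]], R = [[3.0000, 0.0000, -2.0000], [0.0000, 4.1231, -4.6082], [0.0000, 0.0000, 1.9403]]

e_1 = w_1/‖w_1‖ = (-3, 0, 0)/3.0000 = (-1.0000, 0.0000, 0.0000).
r_{12} = e_1·w_2 = 0.0000.
u_2 = w_2 + 0.0000·e_1 = (0.0000, 4.0000, -1.0000).
‖u_2‖ = 4.1231, so e_2 = (0.0000, 0.9701, -0.2425).
r_{13} = e_1·w_3 = -2.0000; r_{23} = e_2·w_3 = -4.6082.
u_3 = w_3 + 2.0000·e_1 + 4.6082·e_2 = (0.0000, 0.4706, 1.8824).
‖u_3‖ = 1.9403, so e_3 = (0.0000, 0.2425, 0.9701).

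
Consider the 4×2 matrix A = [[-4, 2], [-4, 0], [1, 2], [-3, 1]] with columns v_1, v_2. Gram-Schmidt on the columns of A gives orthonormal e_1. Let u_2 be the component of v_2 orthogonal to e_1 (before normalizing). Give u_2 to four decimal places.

u_2 = (1.1429, -0.8571, 2.2143, 0.3571)

e_1 = v_1/‖v_1‖ = (-4, -4, 1, -3)/6.4807 = (-0.6172, -0.6172, 0.1543, -0.4629).
r_{12} = e_1·v_2 = -1.3887.
u_2 = v_2 + 1.3887·e_1 = (1.1429, -0.8571, 2.2143, 0.3571).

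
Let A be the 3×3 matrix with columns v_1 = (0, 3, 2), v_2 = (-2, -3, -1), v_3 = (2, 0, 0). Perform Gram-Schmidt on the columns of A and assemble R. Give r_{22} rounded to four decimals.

v_1 = (0, 3, 2); ‖v_1‖ = 3.6056, so q_1 = (0.0000, 0.8321, 0.5547).
q_1·v_2 = 0.0000·(-2) + 0.8321·(-3) + 0.5547·(-1) = -3.0509.
u_2 = v_2 + 3.0509·q_1 = (-2.0000, -0.4615, 0.6923).
r_{22} = ‖u_2‖ = 2.1662.

r_{22} = 2.1662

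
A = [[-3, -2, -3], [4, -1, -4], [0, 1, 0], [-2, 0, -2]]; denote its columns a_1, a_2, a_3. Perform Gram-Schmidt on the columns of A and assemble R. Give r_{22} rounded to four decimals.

a_1 = (-3, 4, 0, -2); ‖a_1‖ = 5.3852, so q_1 = (-0.5571, 0.7428, 0.0000, -0.3714).
q_1·a_2 = (-0.5571)·(-2) + 0.7428·(-1) + 0.0000·1 + (-0.3714)·0 = 0.3714.
u_2 = a_2 − 0.3714·q_1 = (-1.7931, -1.2759, 1.0000, 0.1379).
r_{22} = ‖u_2‖ = 2.4212.

r_{22} = 2.4212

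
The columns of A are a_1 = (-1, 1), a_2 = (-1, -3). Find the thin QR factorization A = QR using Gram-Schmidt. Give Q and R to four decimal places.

Q = [[-0.7071, -0.7071], [0.7071, -0.7071]], R = [[1.4142, -1.4142], [0.0000, 2.8284]]

e_1 = a_1/‖a_1‖ = (-1, 1)/1.4142 = (-0.7071, 0.7071).
r_{12} = e_1·a_2 = -1.4142.
u_2 = a_2 + 1.4142·e_1 = (-2.0000, -2.0000).
‖u_2‖ = 2.8284, so e_2 = (-0.7071, -0.7071).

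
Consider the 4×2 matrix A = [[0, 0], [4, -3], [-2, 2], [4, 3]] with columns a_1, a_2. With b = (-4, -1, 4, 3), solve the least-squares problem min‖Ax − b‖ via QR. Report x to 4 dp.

x = (0.1031, 0.9278)

a_1 = (0, 4, -2, 4); ‖a_1‖ = 6.0000, so q_1 = (0.0000, 0.6667, -0.3333, 0.6667).
q_1·a_2 = 0.0000·0 + 0.6667·(-3) + (-0.3333)·2 + 0.6667·3 = -0.6667.
u_2 = a_2 + 0.6667·q_1 = (0.0000, -2.5556, 1.7778, 3.4444).
‖u_2‖ = 4.6428, so q_2 = (0.0000, -0.5504, 0.3829, 0.7419).
Qᵀb = (0.0000, 4.3077).
Back-substitute: x_2 = 4.3077/4.6428 = 0.9278.
x_1 = (0.0000 + 0.6667·0.9278)/6.0000 = 0.1031.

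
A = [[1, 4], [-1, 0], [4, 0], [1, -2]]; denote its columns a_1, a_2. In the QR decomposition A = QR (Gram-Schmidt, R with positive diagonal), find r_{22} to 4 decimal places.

r_{22} = 4.4485

q_1 = a_1/‖a_1‖ = (1, -1, 4, 1)/4.3589 = (0.2294, -0.2294, 0.9177, 0.2294).
r_{12} = q_1·a_2 = 0.4588.
u_2 = a_2 − 0.4588·q_1 = (3.8947, 0.1053, -0.4211, -2.1053).
r_{22} = ‖u_2‖ = 4.4485.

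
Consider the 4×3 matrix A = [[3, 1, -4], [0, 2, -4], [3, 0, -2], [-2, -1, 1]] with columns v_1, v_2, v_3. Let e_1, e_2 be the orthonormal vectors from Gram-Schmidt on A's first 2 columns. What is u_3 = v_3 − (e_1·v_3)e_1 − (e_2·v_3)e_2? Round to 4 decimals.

v_1 = (3, 0, 3, -2); ‖v_1‖ = 4.6904, so e_1 = (0.6396, 0.0000, 0.6396, -0.4264).
e_1·v_2 = 0.6396·1 + 0.0000·2 + 0.6396·0 + (-0.4264)·(-1) = 1.0660.
u_2 = v_2 − 1.0660·e_1 = (0.3182, 2.0000, -0.6818, -0.5455).
‖u_2‖ = 2.2054, so e_2 = (0.1443, 0.9069, -0.3092, -0.2473).
e_1·v_3 = 0.6396·(-4) + 0.0000·(-4) + 0.6396·(-2) + (-0.4264)·1 = -4.2640; e_2·v_3 = 0.1443·(-4) + 0.9069·(-4) + (-0.3092)·(-2) + (-0.2473)·1 = -3.8336.
u_3 = v_3 + 4.2640·e_1 + 3.8336·e_2 = (-0.7196, -0.5234, -0.4579, -1.7664).

u_3 = (-0.7196, -0.5234, -0.4579, -1.7664)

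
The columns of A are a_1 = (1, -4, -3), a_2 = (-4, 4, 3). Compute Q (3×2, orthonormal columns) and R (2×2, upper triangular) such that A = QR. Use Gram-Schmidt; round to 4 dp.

Q = [[0.1961, -0.9806], [-0.7845, -0.1569], [-0.5883, -0.1177]], R = [[5.0990, -5.6874], [0.0000, 2.9417]]

q_1 = a_1/‖a_1‖ = (1, -4, -3)/5.0990 = (0.1961, -0.7845, -0.5883).
r_{12} = q_1·a_2 = -5.6874.
u_2 = a_2 + 5.6874·q_1 = (-2.8846, -0.4615, -0.3462).
‖u_2‖ = 2.9417, so q_2 = (-0.9806, -0.1569, -0.1177).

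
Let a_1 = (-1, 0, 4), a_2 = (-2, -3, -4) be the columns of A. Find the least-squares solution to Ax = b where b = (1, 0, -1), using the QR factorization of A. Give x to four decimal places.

x = (-0.3939, -0.1212)

e_1 = a_1/‖a_1‖ = (-1, 0, 4)/4.1231 = (-0.2425, 0.0000, 0.9701).
r_{12} = e_1·a_2 = -3.3955.
u_2 = a_2 + 3.3955·e_1 = (-2.8235, -3.0000, -0.7059).
‖u_2‖ = 4.1798, so e_2 = (-0.6755, -0.7177, -0.1689).
Qᵀb = (-1.2127, -0.5066).
Back-substitute: x_2 = -0.5066/4.1798 = -0.1212.
x_1 = (-1.2127 + 3.3955·(-0.1212))/4.1231 = -0.3939.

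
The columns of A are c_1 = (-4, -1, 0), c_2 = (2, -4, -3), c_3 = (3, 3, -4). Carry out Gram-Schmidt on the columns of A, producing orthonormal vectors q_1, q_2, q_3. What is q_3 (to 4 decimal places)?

c_1 = (-4, -1, 0); ‖c_1‖ = 4.1231, so q_1 = (-0.9701, -0.2425, 0.0000).
q_1·c_2 = (-0.9701)·2 + (-0.2425)·(-4) + 0.0000·(-3) = -0.9701.
u_2 = c_2 + 0.9701·q_1 = (1.0588, -4.2353, -3.0000).
‖u_2‖ = 5.2971, so q_2 = (0.1999, -0.7996, -0.5664).
q_1·c_3 = (-0.9701)·3 + (-0.2425)·3 + 0.0000·(-4) = -3.6380; q_2·c_3 = 0.1999·3 + (-0.7996)·3 + (-0.5664)·(-4) = 0.4664.
u_3 = c_3 + 3.6380·q_1 − 0.4664·q_2 = (-0.6226, 2.4906, -3.7358).
‖u_3‖ = 4.5329, so q_3 = (-0.1374, 0.5494, -0.8242).

q_3 = (-0.1374, 0.5494, -0.8242)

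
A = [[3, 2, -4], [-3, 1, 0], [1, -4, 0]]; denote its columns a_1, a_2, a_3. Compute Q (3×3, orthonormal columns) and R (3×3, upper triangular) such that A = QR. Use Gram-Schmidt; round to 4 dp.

q_1 = a_1/‖a_1‖ = (3, -3, 1)/4.3589 = (0.6882, -0.6882, 0.2294).
r_{12} = q_1·a_2 = -0.2294.
u_2 = a_2 + 0.2294·q_1 = (2.1579, 0.8421, -3.9474).
‖u_2‖ = 4.5768, so q_2 = (0.4715, 0.1840, -0.8625).
r_{13} = q_1·a_3 = -2.7530; r_{23} = q_2·a_3 = -1.8859.
u_3 = a_3 + 2.7530·q_1 + 1.8859·q_2 = (-1.2161, -1.5477, -0.9950).
‖u_3‖ = 2.2055, so q_3 = (-0.5514, -0.7018, -0.4511).

Q = [[0.6882, 0.4715, -0.5514], [-0.6882, 0.1840, -0.7018], [0.2294, -0.8625, -0.4511]], R = [[4.3589, -0.2294, -2.7530], [0.0000, 4.5768, -1.8859], [0.0000, 0.0000, 2.2055]]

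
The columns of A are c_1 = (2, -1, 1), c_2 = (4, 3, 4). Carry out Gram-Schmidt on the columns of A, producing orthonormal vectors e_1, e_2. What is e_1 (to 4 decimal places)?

c_1 = (2, -1, 1); ‖c_1‖ = 2.4495, so e_1 = (0.8165, -0.4082, 0.4082).

e_1 = (0.8165, -0.4082, 0.4082)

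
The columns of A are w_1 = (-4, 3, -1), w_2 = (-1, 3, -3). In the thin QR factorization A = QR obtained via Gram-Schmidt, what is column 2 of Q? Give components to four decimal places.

q_2 = (0.4831, 0.3814, -0.7882)

w_1 = (-4, 3, -1); ‖w_1‖ = 5.0990, so q_1 = (-0.7845, 0.5883, -0.1961).
q_1·w_2 = (-0.7845)·(-1) + 0.5883·3 + (-0.1961)·(-3) = 3.1379.
u_2 = w_2 − 3.1379·q_1 = (1.4615, 1.1538, -2.3846).
‖u_2‖ = 3.0255, so q_2 = (0.4831, 0.3814, -0.7882).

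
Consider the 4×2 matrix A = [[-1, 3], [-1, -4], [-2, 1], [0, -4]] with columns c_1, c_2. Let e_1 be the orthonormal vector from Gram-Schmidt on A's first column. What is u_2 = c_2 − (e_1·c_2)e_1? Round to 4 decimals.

c_1 = (-1, -1, -2, 0); ‖c_1‖ = 2.4495, so e_1 = (-0.4082, -0.4082, -0.8165, 0.0000).
e_1·c_2 = (-0.4082)·3 + (-0.4082)·(-4) + (-0.8165)·1 + 0.0000·(-4) = -0.4082.
u_2 = c_2 + 0.4082·e_1 = (2.8333, -4.1667, 0.6667, -4.0000).

u_2 = (2.8333, -4.1667, 0.6667, -4.0000)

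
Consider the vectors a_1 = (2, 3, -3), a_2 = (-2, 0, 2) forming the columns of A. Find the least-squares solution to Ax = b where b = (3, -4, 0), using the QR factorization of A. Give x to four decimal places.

e_1 = a_1/‖a_1‖ = (2, 3, -3)/4.6904 = (0.4264, 0.6396, -0.6396).
r_{12} = e_1·a_2 = -2.1320.
u_2 = a_2 + 2.1320·e_1 = (-1.0909, 1.3636, 0.6364).
‖u_2‖ = 1.8586, so e_2 = (-0.5869, 0.7337, 0.3424).
Qᵀb = (-1.2792, -4.6955).
Back-substitute: x_2 = -4.6955/1.8586 = -2.5263.
x_1 = (-1.2792 + 2.1320·(-2.5263))/4.6904 = -1.4211.

x = (-1.4211, -2.5263)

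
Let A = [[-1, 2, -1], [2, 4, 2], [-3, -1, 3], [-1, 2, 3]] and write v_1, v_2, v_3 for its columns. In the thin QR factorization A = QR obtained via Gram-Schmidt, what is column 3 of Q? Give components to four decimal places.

q_3 = (-0.7988, 0.3360, 0.3840, 0.3188)

v_1 = (-1, 2, -3, -1); ‖v_1‖ = 3.8730, so q_1 = (-0.2582, 0.5164, -0.7746, -0.2582).
q_1·v_2 = (-0.2582)·2 + 0.5164·4 + (-0.7746)·(-1) + (-0.2582)·2 = 1.8074.
u_2 = v_2 − 1.8074·q_1 = (2.4667, 3.0667, 0.4000, 2.4667).
‖u_2‖ = 4.6619, so q_2 = (0.5291, 0.6578, 0.0858, 0.5291).
q_1·v_3 = (-0.2582)·(-1) + 0.5164·2 + (-0.7746)·3 + (-0.2582)·3 = -1.8074; q_2·v_3 = 0.5291·(-1) + 0.6578·2 + 0.0858·3 + 0.5291·3 = 2.6313.
u_3 = v_3 + 1.8074·q_1 − 2.6313·q_2 = (-2.8589, 1.2025, 1.3742, 1.1411).
‖u_3‖ = 3.5791, so q_3 = (-0.7988, 0.3360, 0.3840, 0.3188).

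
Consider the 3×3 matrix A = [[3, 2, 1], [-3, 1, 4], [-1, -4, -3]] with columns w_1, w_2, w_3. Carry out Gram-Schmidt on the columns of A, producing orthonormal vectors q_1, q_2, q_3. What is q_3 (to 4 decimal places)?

q_3 = (0.6949, 0.5345, 0.4811)

w_1 = (3, -3, -1); ‖w_1‖ = 4.3589, so q_1 = (0.6882, -0.6882, -0.2294).
q_1·w_2 = 0.6882·2 + (-0.6882)·1 + (-0.2294)·(-4) = 1.6059.
u_2 = w_2 − 1.6059·q_1 = (0.8947, 2.1053, -3.6316).
‖u_2‖ = 4.2920, so q_2 = (0.2085, 0.4905, -0.8461).
q_1·w_3 = 0.6882·1 + (-0.6882)·4 + (-0.2294)·(-3) = -1.3765; q_2·w_3 = 0.2085·1 + 0.4905·4 + (-0.8461)·(-3) = 4.7089.
u_3 = w_3 + 1.3765·q_1 − 4.7089·q_2 = (0.9657, 0.7429, 0.6686).
‖u_3‖ = 1.3898, so q_3 = (0.6949, 0.5345, 0.4811).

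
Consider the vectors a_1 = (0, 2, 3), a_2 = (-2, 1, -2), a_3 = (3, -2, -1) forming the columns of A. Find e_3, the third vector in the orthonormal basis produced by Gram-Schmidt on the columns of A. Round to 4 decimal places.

e_3 = (0.6965, 0.5970, -0.3980)

a_1 = (0, 2, 3); ‖a_1‖ = 3.6056, so e_1 = (0.0000, 0.5547, 0.8321).
e_1·a_2 = 0.0000·(-2) + 0.5547·1 + 0.8321·(-2) = -1.1094.
u_2 = a_2 + 1.1094·e_1 = (-2.0000, 1.6154, -1.0769).
‖u_2‖ = 2.7873, so e_2 = (-0.7175, 0.5795, -0.3864).
e_1·a_3 = 0.0000·3 + 0.5547·(-2) + 0.8321·(-1) = -1.9415; e_2·a_3 = (-0.7175)·3 + 0.5795·(-2) + (-0.3864)·(-1) = -2.9253.
u_3 = a_3 + 1.9415·e_1 + 2.9253·e_2 = (0.9010, 0.7723, -0.5149).
‖u_3‖ = 1.2935, so e_3 = (0.6965, 0.5970, -0.3980).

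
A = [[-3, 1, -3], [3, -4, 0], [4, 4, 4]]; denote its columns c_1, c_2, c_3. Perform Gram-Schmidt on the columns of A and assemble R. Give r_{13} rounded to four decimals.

r_{13} = 4.2875

c_1 = (-3, 3, 4); ‖c_1‖ = 5.8310, so e_1 = (-0.5145, 0.5145, 0.6860).
r_{13} = e_1·c_3 = 4.2875.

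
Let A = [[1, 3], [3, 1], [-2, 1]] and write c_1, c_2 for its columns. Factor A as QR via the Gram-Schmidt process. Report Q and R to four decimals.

Q = [[0.2673, 0.8645], [0.8018, 0.0455], [-0.5345, 0.5005]], R = [[3.7417, 1.0690], [0.0000, 3.1396]]

c_1 = (1, 3, -2); ‖c_1‖ = 3.7417, so e_1 = (0.2673, 0.8018, -0.5345).
e_1·c_2 = 0.2673·3 + 0.8018·1 + (-0.5345)·1 = 1.0690.
u_2 = c_2 − 1.0690·e_1 = (2.7143, 0.1429, 1.5714).
‖u_2‖ = 3.1396, so e_2 = (0.8645, 0.0455, 0.5005).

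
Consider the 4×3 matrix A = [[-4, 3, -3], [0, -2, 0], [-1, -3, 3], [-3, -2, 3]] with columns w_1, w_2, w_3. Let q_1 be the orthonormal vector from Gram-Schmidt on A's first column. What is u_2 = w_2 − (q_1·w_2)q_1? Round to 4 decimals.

w_1 = (-4, 0, -1, -3); ‖w_1‖ = 5.0990, so q_1 = (-0.7845, 0.0000, -0.1961, -0.5883).
q_1·w_2 = (-0.7845)·3 + 0.0000·(-2) + (-0.1961)·(-3) + (-0.5883)·(-2) = -0.5883.
u_2 = w_2 + 0.5883·q_1 = (2.5385, -2.0000, -3.1154, -2.3462).

u_2 = (2.5385, -2.0000, -3.1154, -2.3462)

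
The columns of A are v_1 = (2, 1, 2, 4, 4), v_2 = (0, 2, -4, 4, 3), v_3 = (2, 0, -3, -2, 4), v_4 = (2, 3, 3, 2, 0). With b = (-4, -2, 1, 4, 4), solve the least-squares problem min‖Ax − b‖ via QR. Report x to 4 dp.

v_1 = (2, 1, 2, 4, 4); ‖v_1‖ = 6.4031, so e_1 = (0.3123, 0.1562, 0.3123, 0.6247, 0.6247).
e_1·v_2 = 0.3123·0 + 0.1562·2 + 0.3123·(-4) + 0.6247·4 + 0.6247·3 = 3.4358.
u_2 = v_2 − 3.4358·e_1 = (-1.0732, 1.4634, -5.0732, 1.8537, 0.8537).
‖u_2‖ = 5.7615, so e_2 = (-0.1863, 0.2540, -0.8805, 0.3217, 0.1482).
e_1·v_3 = 0.3123·2 + 0.1562·0 + 0.3123·(-3) + 0.6247·(-2) + 0.6247·4 = 0.9370; e_2·v_3 = (-0.1863)·2 + 0.2540·0 + (-0.8805)·(-3) + 0.3217·(-2) + 0.1482·4 = 2.2182.
u_3 = v_3 − 0.9370·e_1 − 2.2182·e_2 = (2.1205, -0.7098, -1.3395, -3.2990, 3.0860).
‖u_3‖ = 5.2155, so e_3 = (0.4066, -0.1361, -0.2568, -0.6325, 0.5917).
e_1·v_4 = 0.3123·2 + 0.1562·3 + 0.3123·3 + 0.6247·2 + 0.6247·0 = 3.2796; e_2·v_4 = (-0.1863)·2 + 0.2540·3 + (-0.8805)·3 + 0.3217·2 + 0.1482·0 = -1.6087; e_3·v_4 = 0.4066·2 + (-0.1361)·3 + (-0.2568)·3 + (-0.6325)·2 + 0.5917·0 = -1.6307.
u_4 = v_4 − 3.2796·e_1 + 1.6087·e_2 + 1.6307·e_3 = (1.3390, 2.6745, 0.1404, -0.5627, -0.8456).
‖u_4‖ = 3.1618, so e_4 = (0.4235, 0.8459, 0.0444, -0.1780, -0.2674).
Qᵀb = (3.7482, 1.2361, -1.7744, -5.1229).
Back-substitute: x_4 = -5.1229/3.1618 = -1.6202.
x_3 = (-1.7744 + 1.6307·(-1.6202))/5.2155 = -0.8468.
x_2 = (1.2361 − 2.2182·(-0.8468) + 1.6087·(-1.6202))/5.7615 = 0.0882.
x_1 = (3.7482 − 3.4358·0.0882 − 0.9370·(-0.8468) − 3.2796·(-1.6202))/6.4031 = 1.4918.

x = (1.4918, 0.0882, -0.8468, -1.6202)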